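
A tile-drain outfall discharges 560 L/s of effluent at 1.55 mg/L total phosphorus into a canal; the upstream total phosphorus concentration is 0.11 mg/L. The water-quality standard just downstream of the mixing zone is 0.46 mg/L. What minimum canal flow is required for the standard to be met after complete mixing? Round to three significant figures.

Set C_mix = 0.46: (Q·0.1100 + 560.0·1.550) / (Q + 560.0) = 0.46
→ Q = 560.0·(1.550 − 0.46)/(0.46 − 0.1100) = 1744 L/s.

1740 L/s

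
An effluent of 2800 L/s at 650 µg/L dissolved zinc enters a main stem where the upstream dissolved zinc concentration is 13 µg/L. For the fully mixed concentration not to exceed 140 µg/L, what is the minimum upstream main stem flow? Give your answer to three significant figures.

11200 L/s

Set C_mix = 140: (Q·13.00 + 2800·650.0) / (Q + 2800) = 140
→ Q = 2800·(650.0 − 140)/(140 − 13.00) = 11240 L/s.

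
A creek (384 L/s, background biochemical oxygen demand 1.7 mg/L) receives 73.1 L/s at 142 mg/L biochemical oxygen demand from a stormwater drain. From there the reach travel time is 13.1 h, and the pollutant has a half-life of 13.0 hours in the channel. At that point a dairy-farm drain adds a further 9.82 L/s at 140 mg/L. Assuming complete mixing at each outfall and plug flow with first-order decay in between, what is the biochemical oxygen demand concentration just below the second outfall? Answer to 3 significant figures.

After mixing, C = (384.0·1.700 + 73.10·142.0) / 457.1 = 11030/457.1 = 24.14 mg/L; combined flow 457.1 L/s.
Half-life 13.0 h → k = ln 2 / 13.0 = 0.05332 h⁻¹ = 1.280 d⁻¹.
First-order decay: C = 24.14·exp(−k·t) = 24.14·0.4973 = 12.00 mg/L.
Second outfall: C = (457.1·12.00 + 9.820·140.0)/466.9 = 14.70 mg/L.

14.7 mg/L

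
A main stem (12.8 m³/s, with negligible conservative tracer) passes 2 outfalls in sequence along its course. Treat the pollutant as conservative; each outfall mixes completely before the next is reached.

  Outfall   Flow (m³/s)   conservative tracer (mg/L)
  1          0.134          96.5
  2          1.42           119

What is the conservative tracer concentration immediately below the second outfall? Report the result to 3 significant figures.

Outfall 1: combined Q = 12.93 m³/s; C = (12.80·0 + 0.1340·96.50)/12.93 = 0.9998 mg/L.
Outfall 2: combined Q = 14.35 m³/s; C = (12.93·0.9998 + 1.420·119.0)/14.35 = 12.67 mg/L.

12.7 mg/L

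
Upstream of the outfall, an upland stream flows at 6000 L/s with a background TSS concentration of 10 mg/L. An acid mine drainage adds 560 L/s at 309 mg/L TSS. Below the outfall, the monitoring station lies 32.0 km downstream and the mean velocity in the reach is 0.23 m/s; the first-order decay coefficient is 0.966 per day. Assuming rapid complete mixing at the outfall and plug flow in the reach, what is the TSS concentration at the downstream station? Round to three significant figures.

7.50 mg/L

Flow-weighted average: C = (6000·10.00 + 560.0·309.0) / 6560 = 233000/6560 = 35.52 mg/L.
Travel time t = 32.0·1000 / 0.23 = 139100 s = 38.65 h.
Decay over the reach: 35.52·exp(−kt) = 35.52·0.2111 = 7.498 mg/L.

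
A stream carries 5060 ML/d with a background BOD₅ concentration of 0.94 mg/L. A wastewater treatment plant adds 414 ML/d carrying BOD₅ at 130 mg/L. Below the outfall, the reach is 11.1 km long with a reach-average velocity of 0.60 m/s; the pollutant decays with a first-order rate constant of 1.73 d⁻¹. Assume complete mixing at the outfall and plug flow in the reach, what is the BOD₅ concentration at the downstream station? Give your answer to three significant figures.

Flow-weighted average: C = (5060·0.9400 + 414.0·130.0) / 5474 = 58580/5474 = 10.70 mg/L.
Travel time t = 11.1·1000 / 0.60 = 18500 s = 5.139 h.
First-order decay: C = 10.70·exp(−k·t) = 10.70·0.6904 = 7.388 mg/L.

7.39 mg/L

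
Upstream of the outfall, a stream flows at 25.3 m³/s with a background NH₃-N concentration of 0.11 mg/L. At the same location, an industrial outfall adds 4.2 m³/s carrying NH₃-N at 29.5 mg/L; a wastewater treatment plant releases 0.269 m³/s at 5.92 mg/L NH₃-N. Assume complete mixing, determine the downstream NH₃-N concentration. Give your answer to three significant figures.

4.31 mg/L

Flow-weighted average: C = (25.30·0.1100 + 4.200·29.50 + 0.2690·5.920) / 29.77 = 128.3/29.77 = 4.309 mg/L.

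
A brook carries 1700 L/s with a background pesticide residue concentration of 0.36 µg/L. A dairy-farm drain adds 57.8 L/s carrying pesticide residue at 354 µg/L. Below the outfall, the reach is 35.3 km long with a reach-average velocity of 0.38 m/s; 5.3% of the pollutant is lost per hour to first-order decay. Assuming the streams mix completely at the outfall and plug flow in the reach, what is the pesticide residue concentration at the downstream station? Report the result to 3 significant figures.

Mixed concentration C = ΣQC/ΣQ = (1700·0.3600 + 57.80·354.0) / 1758 = 21070/1758 = 11.99 µg/L.
Travel time t = 35.3·1000 / 0.38 = 92890 s = 25.80 h.
5.3%/h lost → k = −ln(1 − 0.053) = 0.05446 h⁻¹.
Decay over the reach: 11.99·exp(−kt) = 11.99·0.2453 = 2.941 µg/L.

2.94 µg/L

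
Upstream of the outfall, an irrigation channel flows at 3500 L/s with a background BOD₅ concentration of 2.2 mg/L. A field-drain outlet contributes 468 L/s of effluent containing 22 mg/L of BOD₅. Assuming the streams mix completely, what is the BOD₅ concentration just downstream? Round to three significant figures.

4.54 mg/L

Flow-weighted average: C = (3500·2.200 + 468.0·22.00) / 3968 = 18000/3968 = 4.535 mg/L.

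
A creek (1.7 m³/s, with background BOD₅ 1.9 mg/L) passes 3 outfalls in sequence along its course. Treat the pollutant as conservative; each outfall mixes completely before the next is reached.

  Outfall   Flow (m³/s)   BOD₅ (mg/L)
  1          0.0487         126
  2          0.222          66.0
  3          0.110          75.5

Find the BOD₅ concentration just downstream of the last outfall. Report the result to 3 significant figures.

After outfall 1: Q = 1.700 + 0.04870 = 1.749 m³/s; C = (1.700·1.900 + 0.04870·126.0)/1.749 = 5.356 mg/L.
After outfall 2: Q = 1.749 + 0.2220 = 1.971 m³/s; C = (1.749·5.356 + 0.2220·66.00)/1.971 = 12.19 mg/L.
After outfall 3: Q = 1.971 + 0.1100 = 2.081 m³/s; C = (1.971·12.19 + 0.1100·75.50)/2.081 = 15.53 mg/L.

15.5 mg/L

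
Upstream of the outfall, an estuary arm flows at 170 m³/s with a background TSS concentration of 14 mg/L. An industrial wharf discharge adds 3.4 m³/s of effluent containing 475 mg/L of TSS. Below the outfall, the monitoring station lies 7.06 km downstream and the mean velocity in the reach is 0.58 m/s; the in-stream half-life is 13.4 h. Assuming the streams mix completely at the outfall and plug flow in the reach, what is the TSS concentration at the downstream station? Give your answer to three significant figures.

Mixed concentration C = ΣQC/ΣQ = (170.0·14.00 + 3.400·475.0) / 173.4 = 3995/173.4 = 23.04 mg/L.
Travel time t = 7.06·1000 / 0.58 = 12170 s = 3.381 h.
Half-life 13.4 h → k = ln 2 / 13.4 = 0.05173 h⁻¹ = 1.241 d⁻¹.
After decay, C = 23.04 × e^(−kt) = 23.04 × 0.8395 = 19.34 mg/L.

19.3 mg/L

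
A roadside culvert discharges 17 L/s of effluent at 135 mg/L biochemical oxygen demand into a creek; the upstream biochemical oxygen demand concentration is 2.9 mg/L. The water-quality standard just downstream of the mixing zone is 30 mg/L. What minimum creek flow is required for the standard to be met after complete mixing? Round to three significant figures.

65.9 L/s

Set C_mix = 30: (Q·2.900 + 17.00·135.0) / (Q + 17.00) = 30
→ Q = 17.00·(135.0 − 30)/(30 − 2.900) = 65.87 L/s.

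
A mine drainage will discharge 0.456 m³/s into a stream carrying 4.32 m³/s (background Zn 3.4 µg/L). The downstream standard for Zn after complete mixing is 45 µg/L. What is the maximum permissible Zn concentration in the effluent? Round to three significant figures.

At the limit, (Qr·Cr + Qe·Cₑ)/(Qr + Qe) = 45:
Cₑ = (4.776·45 − 4.320·3.400) / 0.4560 = 439.1 µg/L.

439 µg/L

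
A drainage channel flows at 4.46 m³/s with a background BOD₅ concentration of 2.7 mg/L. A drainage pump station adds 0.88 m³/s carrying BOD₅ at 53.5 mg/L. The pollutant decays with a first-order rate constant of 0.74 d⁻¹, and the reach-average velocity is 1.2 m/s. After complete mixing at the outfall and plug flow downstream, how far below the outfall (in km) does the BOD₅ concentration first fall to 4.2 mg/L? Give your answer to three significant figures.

After mixing, C = (4.460·2.700 + 0.8800·53.50) / 5.340 = 59.12/5.340 = 11.07 mg/L.
Set 11.07·exp(−k·t) = 4.2 → t = ln(11.07/4.2)/k = 113200 s = 31.44 h.
Distance = v·t = 1.2·113200 = 135800 m = 135.8 km.

136 km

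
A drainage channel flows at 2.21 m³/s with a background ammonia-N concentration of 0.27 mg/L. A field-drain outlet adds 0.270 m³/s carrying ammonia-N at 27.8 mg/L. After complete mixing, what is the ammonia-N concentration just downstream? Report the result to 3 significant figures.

3.27 mg/L

Conservation of mass: C = (2.210·0.2700 + 0.2700·27.80) / 2.480 = 8.103/2.480 = 3.267 mg/L.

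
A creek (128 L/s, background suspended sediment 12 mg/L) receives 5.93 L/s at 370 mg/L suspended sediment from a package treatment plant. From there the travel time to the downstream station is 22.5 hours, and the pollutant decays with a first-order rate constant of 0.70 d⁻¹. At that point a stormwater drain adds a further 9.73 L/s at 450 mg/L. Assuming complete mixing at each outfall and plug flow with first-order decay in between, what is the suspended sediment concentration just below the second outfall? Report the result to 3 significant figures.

43.9 mg/L

Flow-weighted average: C = (128.0·12.00 + 5.930·370.0) / 133.9 = 3730/133.9 = 27.85 mg/L; combined flow 133.9 L/s.
Decay over the reach: 27.85·exp(−kt) = 27.85·0.5188 = 14.45 mg/L.
At the second outfall, C = (133.9·14.45 + 9.730·450.0) / (133.9 + 9.730) = 43.95 mg/L.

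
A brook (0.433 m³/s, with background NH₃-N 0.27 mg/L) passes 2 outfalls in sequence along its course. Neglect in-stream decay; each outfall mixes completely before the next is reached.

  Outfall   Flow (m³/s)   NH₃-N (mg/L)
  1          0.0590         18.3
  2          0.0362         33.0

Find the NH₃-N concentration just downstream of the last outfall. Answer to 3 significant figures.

Below outfall 1: Q → 0.4920 m³/s, C = (0.4330·0.2700 + 0.05900·18.30)/0.4920 = 2.432 mg/L.
Below outfall 2: Q → 0.5282 m³/s, C = (0.4920·2.432 + 0.03620·33.00)/0.5282 = 4.527 mg/L.

4.53 mg/L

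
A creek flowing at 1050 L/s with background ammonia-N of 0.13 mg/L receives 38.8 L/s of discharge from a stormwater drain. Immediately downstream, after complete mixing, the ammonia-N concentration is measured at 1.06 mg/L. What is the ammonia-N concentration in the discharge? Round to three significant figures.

Mass balance: 1050·0.1300 + 38.80·Cₑ = 1089·1.060
→ Cₑ = (1089·1.060 − 1050·0.1300) / 38.80 = 26.23 mg/L.

26.2 mg/L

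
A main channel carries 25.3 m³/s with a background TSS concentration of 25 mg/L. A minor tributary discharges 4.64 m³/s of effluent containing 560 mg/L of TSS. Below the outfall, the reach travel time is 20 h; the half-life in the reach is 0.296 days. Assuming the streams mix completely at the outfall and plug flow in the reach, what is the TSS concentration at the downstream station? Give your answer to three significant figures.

Conservation of mass: C = (25.30·25.00 + 4.640·560.0) / 29.94 = 3231/29.94 = 107.9 mg/L.
Half-life 0.296 d → k = ln 2 / 0.296 = 2.342 d⁻¹.
After decay, C = 107.9 × e^(−kt) = 107.9 × 0.1421 = 15.33 mg/L.

15.3 mg/L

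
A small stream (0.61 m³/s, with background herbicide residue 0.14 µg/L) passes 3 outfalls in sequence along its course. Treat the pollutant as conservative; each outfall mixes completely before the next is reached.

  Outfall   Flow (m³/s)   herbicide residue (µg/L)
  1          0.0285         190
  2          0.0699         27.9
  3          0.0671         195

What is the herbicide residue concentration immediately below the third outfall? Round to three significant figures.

26.5 µg/L

Below outfall 1: Q → 0.6385 m³/s, C = (0.6100·0.1400 + 0.02850·190.0)/0.6385 = 8.615 µg/L.
Below outfall 2: Q → 0.7084 m³/s, C = (0.6385·8.615 + 0.06990·27.90)/0.7084 = 10.52 µg/L.
Below outfall 3: Q → 0.7755 m³/s, C = (0.7084·10.52 + 0.06710·195.0)/0.7755 = 26.48 µg/L.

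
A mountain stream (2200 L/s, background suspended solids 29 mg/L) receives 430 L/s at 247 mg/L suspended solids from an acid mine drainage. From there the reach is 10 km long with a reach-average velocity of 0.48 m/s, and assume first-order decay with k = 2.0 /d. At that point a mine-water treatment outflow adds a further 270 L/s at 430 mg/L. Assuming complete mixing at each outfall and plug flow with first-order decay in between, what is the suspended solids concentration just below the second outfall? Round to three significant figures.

Mass balance: C = (2200·29.00 + 430.0·247.0) / 2630 = 170000/2630 = 64.64 mg/L; combined flow 2630 L/s.
Travel time t = 10·1000 / 0.48 = 20830 s = 5.787 h.
Applying C = C₀e^(−kt): 64.64 × 0.6174 = 39.91 mg/L.
Second outfall: C = (2630·39.91 + 270.0·430.0)/2900 = 76.23 mg/L.

76.2 mg/L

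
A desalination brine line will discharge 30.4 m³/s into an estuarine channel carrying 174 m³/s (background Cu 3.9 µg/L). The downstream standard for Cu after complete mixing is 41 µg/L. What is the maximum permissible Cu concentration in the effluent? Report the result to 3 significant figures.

At the limit, (Qr·Cr + Qe·Cₑ)/(Qr + Qe) = 41:
Cₑ = (204.4·41 − 174.0·3.900) / 30.40 = 253.3 µg/L.

253 µg/L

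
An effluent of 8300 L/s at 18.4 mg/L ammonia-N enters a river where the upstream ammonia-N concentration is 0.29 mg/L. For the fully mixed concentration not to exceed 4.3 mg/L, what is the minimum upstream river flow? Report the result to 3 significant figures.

29200 L/s

Set C_mix = 4.3: (Q·0.2900 + 8300·18.40) / (Q + 8300) = 4.3
→ Q = 8300·(18.40 − 4.3)/(4.3 − 0.2900) = 29180 L/s.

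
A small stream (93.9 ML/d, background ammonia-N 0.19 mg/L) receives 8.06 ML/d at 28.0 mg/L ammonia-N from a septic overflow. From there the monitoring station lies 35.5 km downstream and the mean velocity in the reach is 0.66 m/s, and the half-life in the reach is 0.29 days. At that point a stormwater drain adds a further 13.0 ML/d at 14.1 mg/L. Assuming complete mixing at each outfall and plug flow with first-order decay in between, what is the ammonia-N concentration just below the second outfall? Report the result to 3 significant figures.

After mixing, C = (93.90·0.1900 + 8.060·28.00) / 102.0 = 243.5/102.0 = 2.388 mg/L; combined flow 102.0 ML/d.
Travel time t = 35.5·1000 / 0.66 = 53790 s = 14.94 h.
Half-life 0.29 d → k = ln 2 / 0.29 = 2.390 d⁻¹.
Applying C = C₀e^(−kt): 2.388 × 0.2258 = 0.5394 mg/L.
At the second outfall, C = (102.0·0.5394 + 13.00·14.10) / (102.0 + 13.00) = 2.073 mg/L.

2.07 mg/L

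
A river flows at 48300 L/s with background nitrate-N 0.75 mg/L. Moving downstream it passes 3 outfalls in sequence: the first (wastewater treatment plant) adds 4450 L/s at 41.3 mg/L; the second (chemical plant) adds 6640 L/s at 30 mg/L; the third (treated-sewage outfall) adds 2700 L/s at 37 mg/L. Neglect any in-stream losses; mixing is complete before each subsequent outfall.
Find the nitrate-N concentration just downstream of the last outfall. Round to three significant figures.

Below outfall 1: Q → 52750 L/s, C = (48300·0.7500 + 4450·41.30)/52750 = 4.171 mg/L.
Below outfall 2: Q → 59390 L/s, C = (52750·4.171 + 6640·30.00)/59390 = 7.059 mg/L.
Below outfall 3: Q → 62090 L/s, C = (59390·7.059 + 2700·37.00)/62090 = 8.361 mg/L.

8.36 mg/L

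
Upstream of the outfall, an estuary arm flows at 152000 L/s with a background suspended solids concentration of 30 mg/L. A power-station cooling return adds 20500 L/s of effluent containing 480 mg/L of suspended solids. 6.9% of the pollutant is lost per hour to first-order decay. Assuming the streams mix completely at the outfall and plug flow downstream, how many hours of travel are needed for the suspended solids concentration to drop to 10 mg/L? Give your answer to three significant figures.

Conservation of mass: C = (152000·30.00 + 20500·480.0) / 172500 = 14400000/172500 = 83.48 mg/L.
6.9%/h lost → k = −ln(1 − 0.069) = 0.07150 h⁻¹.
83.48·exp(−k·t) = 10 → t = ln(83.48/10)/k = 106800 s = 29.68 h.

29.7 h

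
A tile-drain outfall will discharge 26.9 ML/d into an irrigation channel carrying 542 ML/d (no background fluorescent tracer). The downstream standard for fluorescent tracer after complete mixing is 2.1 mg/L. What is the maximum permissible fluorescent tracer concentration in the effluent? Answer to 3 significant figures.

At the limit, (Qr·Cr + Qe·Cₑ)/(Qr + Qe) = 2.1:
Cₑ = (568.9·2.1 − 542.0·0) / 26.90 = 44.41 mg/L.

44.4 mg/L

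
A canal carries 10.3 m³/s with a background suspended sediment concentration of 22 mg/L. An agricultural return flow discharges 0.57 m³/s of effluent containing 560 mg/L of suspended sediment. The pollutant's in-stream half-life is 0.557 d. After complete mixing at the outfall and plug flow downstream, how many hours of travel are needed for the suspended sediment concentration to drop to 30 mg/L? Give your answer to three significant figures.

After mixing, C = (10.30·22.00 + 0.5700·560.0) / 10.87 = 545.8/10.87 = 50.21 mg/L.
Half-life 0.557 d → k = ln 2 / 0.557 = 1.244 d⁻¹.
50.21·exp(−k·t) = 30 → t = ln(50.21/30)/k = 35760 s = 9.933 h.

9.93 h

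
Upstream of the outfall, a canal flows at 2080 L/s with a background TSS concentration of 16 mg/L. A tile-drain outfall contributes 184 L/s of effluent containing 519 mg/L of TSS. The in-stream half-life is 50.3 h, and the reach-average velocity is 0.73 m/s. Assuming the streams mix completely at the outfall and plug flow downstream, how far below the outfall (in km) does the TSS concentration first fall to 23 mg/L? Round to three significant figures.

173 km

Mass balance: C = (2080·16.00 + 184.0·519.0) / 2264 = 128800/2264 = 56.88 mg/L.
Half-life 50.3 h → k = ln 2 / 50.3 = 0.01378 h⁻¹ = 0.3307 d⁻¹.
Set 56.88·exp(−k·t) = 23 → t = ln(56.88/23)/k = 236500 s = 65.71 h.
Distance = v·t = 0.73·236500 = 172700 m = 172.7 km.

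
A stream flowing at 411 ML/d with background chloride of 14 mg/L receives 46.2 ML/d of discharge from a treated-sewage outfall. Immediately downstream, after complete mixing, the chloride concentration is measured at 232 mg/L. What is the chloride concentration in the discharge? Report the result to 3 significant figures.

2170 mg/L

Mass balance: 411.0·14.00 + 46.20·Cₑ = 457.2·232.0
→ Cₑ = (457.2·232.0 − 411.0·14.00) / 46.20 = 2171 mg/L.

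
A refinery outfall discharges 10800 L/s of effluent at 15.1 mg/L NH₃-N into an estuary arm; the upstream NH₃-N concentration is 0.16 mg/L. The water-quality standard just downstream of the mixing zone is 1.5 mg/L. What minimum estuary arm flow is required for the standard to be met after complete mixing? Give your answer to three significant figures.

Set C_mix = 1.5: (Q·0.1600 + 10800·15.10) / (Q + 10800) = 1.5
→ Q = 10800·(15.10 − 1.5)/(1.5 − 0.1600) = 109600 L/s.

110000 L/s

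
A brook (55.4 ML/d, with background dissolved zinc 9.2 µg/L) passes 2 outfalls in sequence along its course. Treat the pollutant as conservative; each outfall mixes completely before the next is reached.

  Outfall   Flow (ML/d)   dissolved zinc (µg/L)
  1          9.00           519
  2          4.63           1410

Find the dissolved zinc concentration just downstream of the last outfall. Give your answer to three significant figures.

Below outfall 1: Q → 64.40 ML/d, C = (55.40·9.200 + 9.000·519.0)/64.40 = 80.45 µg/L.
Below outfall 2: Q → 69.03 ML/d, C = (64.40·80.45 + 4.630·1410)/69.03 = 169.6 µg/L.

170 µg/L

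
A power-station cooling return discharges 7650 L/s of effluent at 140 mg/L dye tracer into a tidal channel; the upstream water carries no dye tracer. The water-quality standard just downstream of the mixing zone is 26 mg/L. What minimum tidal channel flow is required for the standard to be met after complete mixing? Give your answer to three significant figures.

33500 L/s

Set C_mix = 26: (Q·0 + 7650·140.0) / (Q + 7650) = 26
→ Q = 7650·(140.0 − 26)/(26 − 0) = 33540 L/s.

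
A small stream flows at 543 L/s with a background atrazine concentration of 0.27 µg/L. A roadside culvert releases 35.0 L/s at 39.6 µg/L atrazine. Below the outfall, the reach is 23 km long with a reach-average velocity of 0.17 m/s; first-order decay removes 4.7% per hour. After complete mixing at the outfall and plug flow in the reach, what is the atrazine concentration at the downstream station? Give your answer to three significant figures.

0.434 µg/L

Mass balance: C = (543.0·0.2700 + 35.00·39.60) / 578.0 = 1533/578.0 = 2.652 µg/L.
Travel time t = 23·1000 / 0.17 = 135300 s = 37.58 h.
4.7%/h lost → k = −ln(1 − 0.047) = 0.04814 h⁻¹.
Decay over the reach: 2.652·exp(−kt) = 2.652·0.1638 = 0.4343 µg/L.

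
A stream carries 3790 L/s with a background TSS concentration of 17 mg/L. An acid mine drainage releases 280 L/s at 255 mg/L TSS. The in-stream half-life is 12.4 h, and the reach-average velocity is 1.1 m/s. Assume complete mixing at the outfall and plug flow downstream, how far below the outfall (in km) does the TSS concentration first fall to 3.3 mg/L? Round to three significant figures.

After mixing, C = (3790·17.00 + 280.0·255.0) / 4070 = 135800/4070 = 33.37 mg/L.
Half-life 12.4 h → k = ln 2 / 12.4 = 0.05590 h⁻¹ = 1.342 d⁻¹.
Set 33.37·exp(−k·t) = 3.3 → t = ln(33.37/3.3)/k = 149000 s = 41.39 h.
Distance = v·t = 1.1·149000 = 163900 m = 163.9 km.

164 km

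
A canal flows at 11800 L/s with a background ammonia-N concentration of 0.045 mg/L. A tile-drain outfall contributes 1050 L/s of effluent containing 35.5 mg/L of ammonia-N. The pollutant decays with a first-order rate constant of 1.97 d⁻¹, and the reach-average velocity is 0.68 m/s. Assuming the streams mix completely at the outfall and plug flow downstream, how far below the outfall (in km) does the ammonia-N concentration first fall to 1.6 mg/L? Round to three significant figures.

Conservation of mass: C = (11800·0.04500 + 1050·35.50) / 12850 = 37810/12850 = 2.942 mg/L.
Set 2.942·exp(−k·t) = 1.6 → t = ln(2.942/1.6)/k = 26710 s = 7.421 h.
Distance = v·t = 0.68·26710 = 18170 m = 18.17 km.

18.2 km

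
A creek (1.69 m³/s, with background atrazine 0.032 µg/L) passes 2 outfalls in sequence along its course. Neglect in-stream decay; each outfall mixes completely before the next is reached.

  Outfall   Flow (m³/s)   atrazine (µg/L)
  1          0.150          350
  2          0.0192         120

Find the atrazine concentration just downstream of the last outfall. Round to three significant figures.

After outfall 1: Q = 1.690 + 0.1500 = 1.840 m³/s; C = (1.690·0.03200 + 0.1500·350.0)/1.840 = 28.56 µg/L.
After outfall 2: Q = 1.840 + 0.01920 = 1.859 m³/s; C = (1.840·28.56 + 0.01920·120.0)/1.859 = 29.51 µg/L.

29.5 µg/L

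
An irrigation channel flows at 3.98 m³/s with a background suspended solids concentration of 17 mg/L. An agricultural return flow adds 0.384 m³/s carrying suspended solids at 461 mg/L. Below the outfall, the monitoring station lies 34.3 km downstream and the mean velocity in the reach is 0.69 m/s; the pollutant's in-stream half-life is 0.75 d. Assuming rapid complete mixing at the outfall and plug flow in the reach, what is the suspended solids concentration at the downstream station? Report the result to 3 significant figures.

32.9 mg/L

Flow-weighted average: C = (3.980·17.00 + 0.3840·461.0) / 4.364 = 244.7/4.364 = 56.07 mg/L.
Travel time t = 34.3·1000 / 0.69 = 49710 s = 13.81 h.
Half-life 0.75 d → k = ln 2 / 0.75 = 0.9242 d⁻¹.
Decay over the reach: 56.07·exp(−kt) = 56.07·0.5876 = 32.95 mg/L.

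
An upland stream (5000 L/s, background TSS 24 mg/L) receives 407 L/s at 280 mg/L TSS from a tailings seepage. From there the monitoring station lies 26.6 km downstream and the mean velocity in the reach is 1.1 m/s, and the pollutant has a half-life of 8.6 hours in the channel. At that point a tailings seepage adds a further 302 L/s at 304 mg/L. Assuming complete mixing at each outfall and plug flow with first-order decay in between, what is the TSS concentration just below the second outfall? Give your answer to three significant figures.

Mass balance: C = (5000·24.00 + 407.0·280.0) / 5407 = 234000/5407 = 43.27 mg/L; combined flow 5407 L/s.
Travel time t = 26.6·1000 / 1.1 = 24180 s = 6.717 h.
Half-life 8.6 h → k = ln 2 / 8.6 = 0.08060 h⁻¹ = 1.934 d⁻¹.
After decay, C = 43.27 × e^(−kt) = 43.27 × 0.5819 = 25.18 mg/L.
At the second outfall, C = (5407·25.18 + 302.0·304.0) / (5407 + 302.0) = 39.93 mg/L.

39.9 mg/L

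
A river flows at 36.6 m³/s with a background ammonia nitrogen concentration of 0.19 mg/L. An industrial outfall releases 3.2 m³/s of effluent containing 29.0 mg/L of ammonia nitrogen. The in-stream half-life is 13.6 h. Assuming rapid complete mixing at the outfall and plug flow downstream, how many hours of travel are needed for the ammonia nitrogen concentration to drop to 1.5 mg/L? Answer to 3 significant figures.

10.1 h

Conservation of mass: C = (36.60·0.1900 + 3.200·29.00) / 39.80 = 99.75/39.80 = 2.506 mg/L.
Half-life 13.6 h → k = ln 2 / 13.6 = 0.05097 h⁻¹ = 1.223 d⁻¹.
2.506·exp(−k·t) = 1.5 → t = ln(2.506/1.5)/k = 36260 s = 10.07 h.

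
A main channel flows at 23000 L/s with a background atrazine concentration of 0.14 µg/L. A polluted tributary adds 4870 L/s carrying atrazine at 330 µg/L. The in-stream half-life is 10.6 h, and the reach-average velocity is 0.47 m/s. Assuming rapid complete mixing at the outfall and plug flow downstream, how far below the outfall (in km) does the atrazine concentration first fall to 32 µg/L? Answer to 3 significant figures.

Mixed concentration C = ΣQC/ΣQ = (23000·0.1400 + 4870·330.0) / 27870 = 1610000/27870 = 57.78 µg/L.
Half-life 10.6 h → k = ln 2 / 10.6 = 0.06539 h⁻¹ = 1.569 d⁻¹.
Set 57.78·exp(−k·t) = 32 → t = ln(57.78/32)/k = 32530 s = 9.036 h.
Distance = v·t = 0.47·32530 = 15290 m = 15.29 km.

15.3 km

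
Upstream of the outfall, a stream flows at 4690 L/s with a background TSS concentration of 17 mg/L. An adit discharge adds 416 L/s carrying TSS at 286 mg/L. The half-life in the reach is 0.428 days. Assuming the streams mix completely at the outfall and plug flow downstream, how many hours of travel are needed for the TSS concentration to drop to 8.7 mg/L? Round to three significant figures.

Mixed concentration C = ΣQC/ΣQ = (4690·17.00 + 416.0·286.0) / 5106 = 198700/5106 = 38.92 mg/L.
Half-life 0.428 d → k = ln 2 / 0.428 = 1.620 d⁻¹.
38.92·exp(−k·t) = 8.7 → t = ln(38.92/8.7)/k = 79920 s = 22.20 h.

22.2 h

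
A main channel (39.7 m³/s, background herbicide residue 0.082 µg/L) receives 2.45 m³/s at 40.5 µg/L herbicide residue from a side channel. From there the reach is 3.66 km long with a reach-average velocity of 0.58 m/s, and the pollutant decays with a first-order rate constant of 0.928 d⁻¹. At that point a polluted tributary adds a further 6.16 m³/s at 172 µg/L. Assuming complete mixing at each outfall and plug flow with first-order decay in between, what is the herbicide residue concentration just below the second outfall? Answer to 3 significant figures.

Conservation of mass: C = (39.70·0.08200 + 2.450·40.50) / 42.15 = 102.5/42.15 = 2.431 µg/L; combined flow 42.15 m³/s.
Travel time t = 3.66·1000 / 0.58 = 6310 s = 1.753 h.
Decay over the reach: 2.431·exp(−kt) = 2.431·0.9345 = 2.272 µg/L.
At the second outfall, C = (42.15·2.272 + 6.160·172.0) / (42.15 + 6.160) = 23.91 µg/L.

23.9 µg/L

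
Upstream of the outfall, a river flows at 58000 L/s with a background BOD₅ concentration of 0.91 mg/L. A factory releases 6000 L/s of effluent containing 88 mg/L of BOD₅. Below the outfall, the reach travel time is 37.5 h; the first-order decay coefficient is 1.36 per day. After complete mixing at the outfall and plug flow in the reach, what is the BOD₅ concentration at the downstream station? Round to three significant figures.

Flow-weighted average: C = (58000·0.9100 + 6000·88.00) / 64000 = 580800/64000 = 9.075 mg/L.
Applying C = C₀e^(−kt): 9.075 × 0.1194 = 1.084 mg/L.

1.08 mg/L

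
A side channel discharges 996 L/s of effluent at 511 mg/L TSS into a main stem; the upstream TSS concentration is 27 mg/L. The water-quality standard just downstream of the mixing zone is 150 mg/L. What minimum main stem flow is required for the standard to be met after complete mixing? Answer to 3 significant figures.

2920 L/s

Set C_mix = 150: (Q·27.00 + 996.0·511.0) / (Q + 996.0) = 150
→ Q = 996.0·(511.0 − 150)/(150 − 27.00) = 2923 L/s.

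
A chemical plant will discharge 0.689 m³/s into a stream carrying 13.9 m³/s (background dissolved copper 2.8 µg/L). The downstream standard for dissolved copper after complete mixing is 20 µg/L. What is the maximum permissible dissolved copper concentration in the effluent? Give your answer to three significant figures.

At the limit, (Qr·Cr + Qe·Cₑ)/(Qr + Qe) = 20:
Cₑ = (14.59·20 − 13.90·2.800) / 0.6890 = 367.0 µg/L.

367 µg/L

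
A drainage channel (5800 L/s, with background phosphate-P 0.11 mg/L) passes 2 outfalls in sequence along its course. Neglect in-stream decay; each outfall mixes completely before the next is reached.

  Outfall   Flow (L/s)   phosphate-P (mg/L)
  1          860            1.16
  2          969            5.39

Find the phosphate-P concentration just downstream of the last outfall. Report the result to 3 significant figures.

0.899 mg/L

Below outfall 1: Q → 6660 L/s, C = (5800·0.1100 + 860.0·1.160)/6660 = 0.2456 mg/L.
Below outfall 2: Q → 7629 L/s, C = (6660·0.2456 + 969.0·5.390)/7629 = 0.8990 mg/L.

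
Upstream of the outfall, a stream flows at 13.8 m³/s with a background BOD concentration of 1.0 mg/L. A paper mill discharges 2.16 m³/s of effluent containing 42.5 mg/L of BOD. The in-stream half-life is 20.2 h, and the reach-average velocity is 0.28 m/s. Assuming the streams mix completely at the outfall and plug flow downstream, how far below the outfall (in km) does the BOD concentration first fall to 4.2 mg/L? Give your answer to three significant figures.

13.4 km

After mixing, C = (13.80·1.000 + 2.160·42.50) / 15.96 = 105.6/15.96 = 6.617 mg/L.
Half-life 20.2 h → k = ln 2 / 20.2 = 0.03431 h⁻¹ = 0.8235 d⁻¹.
Set 6.617·exp(−k·t) = 4.2 → t = ln(6.617/4.2)/k = 47680 s = 13.24 h.
Distance = v·t = 0.28·47680 = 13350 m = 13.35 km.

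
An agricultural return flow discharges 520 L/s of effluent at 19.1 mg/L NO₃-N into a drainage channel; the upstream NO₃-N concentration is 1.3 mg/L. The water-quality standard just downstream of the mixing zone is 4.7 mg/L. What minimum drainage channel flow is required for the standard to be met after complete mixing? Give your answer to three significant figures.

2200 L/s

Set C_mix = 4.7: (Q·1.300 + 520.0·19.10) / (Q + 520.0) = 4.7
→ Q = 520.0·(19.10 − 4.7)/(4.7 − 1.300) = 2202 L/s.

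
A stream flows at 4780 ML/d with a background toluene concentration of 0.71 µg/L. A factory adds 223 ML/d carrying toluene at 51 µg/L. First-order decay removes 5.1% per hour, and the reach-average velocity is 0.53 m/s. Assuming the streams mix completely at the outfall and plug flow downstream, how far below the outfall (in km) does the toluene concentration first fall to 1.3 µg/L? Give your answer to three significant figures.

29.9 km

Flow-weighted average: C = (4780·0.7100 + 223.0·51.00) / 5003 = 14770/5003 = 2.952 µg/L.
5.1%/h lost → k = −ln(1 − 0.051) = 0.05235 h⁻¹.
Set 2.952·exp(−k·t) = 1.3 → t = ln(2.952/1.3)/k = 56390 s = 15.66 h.
Distance = v·t = 0.53·56390 = 29890 m = 29.89 km.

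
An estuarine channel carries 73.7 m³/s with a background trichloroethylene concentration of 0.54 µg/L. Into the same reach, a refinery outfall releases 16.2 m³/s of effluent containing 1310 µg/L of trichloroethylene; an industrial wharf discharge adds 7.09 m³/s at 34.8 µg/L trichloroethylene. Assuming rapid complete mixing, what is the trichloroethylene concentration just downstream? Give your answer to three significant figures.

Flow-weighted average: C = (73.70·0.5400 + 16.20·1310 + 7.090·34.80) / 96.99 = 21510/96.99 = 221.8 µg/L.

222 µg/L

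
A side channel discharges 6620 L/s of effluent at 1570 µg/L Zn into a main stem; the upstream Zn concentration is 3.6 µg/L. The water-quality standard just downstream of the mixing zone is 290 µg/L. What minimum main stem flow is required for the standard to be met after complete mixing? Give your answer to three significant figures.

29600 L/s

Set C_mix = 290: (Q·3.600 + 6620·1570) / (Q + 6620) = 290
→ Q = 6620·(1570 − 290)/(290 − 3.600) = 29590 L/s.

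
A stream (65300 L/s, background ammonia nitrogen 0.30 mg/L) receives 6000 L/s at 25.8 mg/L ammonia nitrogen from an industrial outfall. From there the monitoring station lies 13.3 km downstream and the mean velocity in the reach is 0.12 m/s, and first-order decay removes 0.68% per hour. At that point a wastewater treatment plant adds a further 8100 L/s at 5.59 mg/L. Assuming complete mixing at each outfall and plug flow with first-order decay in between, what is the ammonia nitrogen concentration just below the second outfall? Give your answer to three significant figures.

2.35 mg/L

Mass balance: C = (65300·0.3000 + 6000·25.80) / 71300 = 174400/71300 = 2.446 mg/L; combined flow 71300 L/s.
Travel time t = 13.3·1000 / 0.12 = 110800 s = 30.79 h.
0.68%/h lost → k = −ln(1 − 0.0068) = 0.006823 h⁻¹.
After decay, C = 2.446 × e^(−kt) = 2.446 × 0.8105 = 1.982 mg/L.
Second outfall: C = (71300·1.982 + 8100·5.590)/79400 = 2.350 mg/L.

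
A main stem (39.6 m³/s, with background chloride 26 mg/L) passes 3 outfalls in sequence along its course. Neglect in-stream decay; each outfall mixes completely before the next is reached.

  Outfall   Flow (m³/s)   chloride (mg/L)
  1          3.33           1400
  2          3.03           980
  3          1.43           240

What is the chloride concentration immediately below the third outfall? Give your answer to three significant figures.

Outfall 1: combined Q = 42.93 m³/s; C = (39.60·26.00 + 3.330·1400)/42.93 = 132.6 mg/L.
Outfall 2: combined Q = 45.96 m³/s; C = (42.93·132.6 + 3.030·980.0)/45.96 = 188.4 mg/L.
Outfall 3: combined Q = 47.39 m³/s; C = (45.96·188.4 + 1.430·240.0)/47.39 = 190.0 mg/L.

190 mg/L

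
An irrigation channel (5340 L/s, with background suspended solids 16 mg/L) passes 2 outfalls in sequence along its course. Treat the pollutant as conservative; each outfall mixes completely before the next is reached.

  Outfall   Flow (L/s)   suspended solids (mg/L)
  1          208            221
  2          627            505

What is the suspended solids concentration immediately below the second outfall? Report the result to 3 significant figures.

Below outfall 1: Q → 5548 L/s, C = (5340·16.00 + 208.0·221.0)/5548 = 23.69 mg/L.
Below outfall 2: Q → 6175 L/s, C = (5548·23.69 + 627.0·505.0)/6175 = 72.56 mg/L.

72.6 mg/L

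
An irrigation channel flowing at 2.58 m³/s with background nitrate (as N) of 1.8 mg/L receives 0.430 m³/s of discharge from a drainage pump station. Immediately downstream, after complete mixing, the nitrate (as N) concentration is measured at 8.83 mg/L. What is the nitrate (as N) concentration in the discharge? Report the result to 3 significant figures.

51.0 mg/L

Mass balance: 2.580·1.800 + 0.4300·Cₑ = 3.010·8.830
→ Cₑ = (3.010·8.830 − 2.580·1.800) / 0.4300 = 51.01 mg/L.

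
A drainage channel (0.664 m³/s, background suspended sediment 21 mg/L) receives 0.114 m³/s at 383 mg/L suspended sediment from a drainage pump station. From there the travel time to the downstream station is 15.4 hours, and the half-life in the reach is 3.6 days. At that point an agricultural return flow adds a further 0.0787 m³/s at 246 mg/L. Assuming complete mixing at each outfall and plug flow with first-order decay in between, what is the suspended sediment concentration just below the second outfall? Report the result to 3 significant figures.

82.0 mg/L

Mass balance: C = (0.6640·21.00 + 0.1140·383.0) / 0.7780 = 57.61/0.7780 = 74.04 mg/L; combined flow 0.7780 m³/s.
Half-life 3.6 d → k = ln 2 / 3.6 = 0.1925 d⁻¹.
First-order decay: C = 74.04·exp(−k·t) = 74.04·0.8838 = 65.44 mg/L.
Second outfall: C = (0.7780·65.44 + 0.07870·246.0)/0.8567 = 82.03 mg/L.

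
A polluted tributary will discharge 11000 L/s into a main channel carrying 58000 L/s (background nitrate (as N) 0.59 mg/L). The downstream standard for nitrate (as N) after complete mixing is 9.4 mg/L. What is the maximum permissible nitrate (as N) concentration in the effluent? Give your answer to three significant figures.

55.9 mg/L

At the limit, (Qr·Cr + Qe·Cₑ)/(Qr + Qe) = 9.4:
Cₑ = (69000·9.4 − 58000·0.5900) / 11000 = 55.85 mg/L.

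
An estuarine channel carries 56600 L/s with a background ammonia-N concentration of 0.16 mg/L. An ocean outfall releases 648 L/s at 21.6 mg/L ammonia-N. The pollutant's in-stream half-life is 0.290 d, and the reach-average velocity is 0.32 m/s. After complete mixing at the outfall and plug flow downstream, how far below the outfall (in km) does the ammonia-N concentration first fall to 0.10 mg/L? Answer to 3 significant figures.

Mixed concentration C = ΣQC/ΣQ = (56600·0.1600 + 648.0·21.60) / 57250 = 23050/57250 = 0.4027 mg/L.
Half-life 0.290 d → k = ln 2 / 0.290 = 2.390 d⁻¹.
Set 0.4027·exp(−k·t) = 0.10 → t = ln(0.4027/0.10)/k = 50350 s = 13.99 h.
Distance = v·t = 0.32·50350 = 16110 m = 16.11 km.

16.1 km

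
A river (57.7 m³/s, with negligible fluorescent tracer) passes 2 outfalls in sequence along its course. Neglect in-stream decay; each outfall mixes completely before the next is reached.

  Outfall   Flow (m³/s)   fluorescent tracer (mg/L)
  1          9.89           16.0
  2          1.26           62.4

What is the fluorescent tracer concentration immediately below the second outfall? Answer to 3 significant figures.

Outfall 1: combined Q = 67.59 m³/s; C = (57.70·0 + 9.890·16.00)/67.59 = 2.341 mg/L.
Outfall 2: combined Q = 68.85 m³/s; C = (67.59·2.341 + 1.260·62.40)/68.85 = 3.440 mg/L.

3.44 mg/L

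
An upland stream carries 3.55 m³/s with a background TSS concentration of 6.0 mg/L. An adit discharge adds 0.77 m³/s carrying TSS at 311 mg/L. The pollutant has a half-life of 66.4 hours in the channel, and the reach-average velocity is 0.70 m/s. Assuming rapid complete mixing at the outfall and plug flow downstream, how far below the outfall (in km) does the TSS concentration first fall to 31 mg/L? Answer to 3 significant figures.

Flow-weighted average: C = (3.550·6.000 + 0.7700·311.0) / 4.320 = 260.8/4.320 = 60.36 mg/L.
Half-life 66.4 h → k = ln 2 / 66.4 = 0.01044 h⁻¹ = 0.2505 d⁻¹.
Set 60.36·exp(−k·t) = 31 → t = ln(60.36/31)/k = 229800 s = 63.84 h.
Distance = v·t = 0.70·229800 = 160900 m = 160.9 km.

161 km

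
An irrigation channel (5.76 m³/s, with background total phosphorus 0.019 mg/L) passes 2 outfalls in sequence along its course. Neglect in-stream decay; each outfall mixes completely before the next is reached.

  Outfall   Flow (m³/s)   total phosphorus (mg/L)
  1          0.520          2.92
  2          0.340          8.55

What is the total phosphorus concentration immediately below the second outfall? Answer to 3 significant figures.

After outfall 1: Q = 5.760 + 0.5200 = 6.280 m³/s; C = (5.760·0.01900 + 0.5200·2.920)/6.280 = 0.2592 mg/L.
After outfall 2: Q = 6.280 + 0.3400 = 6.620 m³/s; C = (6.280·0.2592 + 0.3400·8.550)/6.620 = 0.6850 mg/L.

0.685 mg/L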